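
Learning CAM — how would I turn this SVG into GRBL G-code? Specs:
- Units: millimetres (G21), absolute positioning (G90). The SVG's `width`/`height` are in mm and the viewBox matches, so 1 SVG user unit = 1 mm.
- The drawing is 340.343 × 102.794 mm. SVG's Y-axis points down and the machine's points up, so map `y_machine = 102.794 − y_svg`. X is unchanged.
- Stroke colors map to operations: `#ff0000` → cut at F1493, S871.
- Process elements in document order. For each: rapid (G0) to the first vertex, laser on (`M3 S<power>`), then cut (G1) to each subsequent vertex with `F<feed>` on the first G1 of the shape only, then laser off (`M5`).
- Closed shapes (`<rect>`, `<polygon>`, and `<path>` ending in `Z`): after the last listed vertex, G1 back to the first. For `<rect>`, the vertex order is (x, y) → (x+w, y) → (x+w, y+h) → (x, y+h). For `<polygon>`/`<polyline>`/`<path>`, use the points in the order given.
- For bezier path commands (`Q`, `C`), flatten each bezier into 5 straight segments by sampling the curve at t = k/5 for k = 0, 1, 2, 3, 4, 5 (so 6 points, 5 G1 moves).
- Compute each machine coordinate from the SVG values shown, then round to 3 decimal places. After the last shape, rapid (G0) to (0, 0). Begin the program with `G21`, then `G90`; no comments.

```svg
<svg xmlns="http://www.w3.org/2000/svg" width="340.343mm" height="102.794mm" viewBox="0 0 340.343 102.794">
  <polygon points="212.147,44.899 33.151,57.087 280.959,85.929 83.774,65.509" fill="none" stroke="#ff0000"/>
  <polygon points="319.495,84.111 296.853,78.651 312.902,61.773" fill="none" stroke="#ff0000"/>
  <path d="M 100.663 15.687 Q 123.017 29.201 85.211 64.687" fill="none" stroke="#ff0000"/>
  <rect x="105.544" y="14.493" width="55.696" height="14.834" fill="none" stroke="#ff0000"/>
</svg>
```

G21
G90
G0 X212.147 Y57.895
M3 S871
G1 X33.151 Y45.707 F1493
G1 X280.959 Y16.865
G1 X83.774 Y37.285
G1 X212.147 Y57.895
M5
G0 X319.495 Y18.683
M3 S871
G1 X296.853 Y24.143 F1493
G1 X312.902 Y41.021
G1 X319.495 Y18.683
M5
G0 X100.663 Y87.107
M3 S871
G1 X107.198 Y80.823 F1493
G1 X108.921 Y72.780
G1 X105.830 Y62.980
G1 X97.927 Y51.423
G1 X85.211 Y38.107
M5
G0 X105.544 Y88.301
M3 S871
G1 X161.240 Y88.301 F1493
G1 X161.240 Y73.467
G1 X105.544 Y73.467
G1 X105.544 Y88.301
M5
G0 X0.000 Y0.000

viewBox `0 0 340.343 102.794` with mm width/height → 1 unit = 1 mm. Flip: y_m = 102.794 − y_svg.

**Shape 1** — `<polygon>` closed polygon, stroke `#ff0000` → cut (S871, F1493). Machine vertices: (212.147,57.895) → (33.151,45.707) → (280.959,16.865) → (83.774,37.285) → (212.147,57.895). Closed: final G1 returns to the first vertex.

**Shape 2** — `<polygon>` regular polygon, stroke `#ff0000` → cut (S871, F1493). Machine vertices: (319.495,18.683) → (296.853,24.143) → (312.902,41.021) → (319.495,18.683). Closed: final G1 returns to the first vertex.

**Shape 3** — `<path>` quadratic bezier, stroke `#ff0000` → cut (S871, F1493). Control points (SVG): P0=(100.663,15.687), P1=(123.017,29.201), P2=(85.211,64.687); sampled at t=k/5. Machine vertices: (100.663,87.107) → (107.198,80.823) → (108.921,72.780) → (105.830,62.980) → (97.927,51.423) → (85.211,38.107). Open path.

**Shape 4** — `<rect>` rectangle, stroke `#ff0000` → cut (S871, F1493). Machine vertices: (105.544,88.301) → (161.240,88.301) → (161.240,73.467) → (105.544,73.467) → (105.544,88.301). Closed: final G1 returns to the first vertex.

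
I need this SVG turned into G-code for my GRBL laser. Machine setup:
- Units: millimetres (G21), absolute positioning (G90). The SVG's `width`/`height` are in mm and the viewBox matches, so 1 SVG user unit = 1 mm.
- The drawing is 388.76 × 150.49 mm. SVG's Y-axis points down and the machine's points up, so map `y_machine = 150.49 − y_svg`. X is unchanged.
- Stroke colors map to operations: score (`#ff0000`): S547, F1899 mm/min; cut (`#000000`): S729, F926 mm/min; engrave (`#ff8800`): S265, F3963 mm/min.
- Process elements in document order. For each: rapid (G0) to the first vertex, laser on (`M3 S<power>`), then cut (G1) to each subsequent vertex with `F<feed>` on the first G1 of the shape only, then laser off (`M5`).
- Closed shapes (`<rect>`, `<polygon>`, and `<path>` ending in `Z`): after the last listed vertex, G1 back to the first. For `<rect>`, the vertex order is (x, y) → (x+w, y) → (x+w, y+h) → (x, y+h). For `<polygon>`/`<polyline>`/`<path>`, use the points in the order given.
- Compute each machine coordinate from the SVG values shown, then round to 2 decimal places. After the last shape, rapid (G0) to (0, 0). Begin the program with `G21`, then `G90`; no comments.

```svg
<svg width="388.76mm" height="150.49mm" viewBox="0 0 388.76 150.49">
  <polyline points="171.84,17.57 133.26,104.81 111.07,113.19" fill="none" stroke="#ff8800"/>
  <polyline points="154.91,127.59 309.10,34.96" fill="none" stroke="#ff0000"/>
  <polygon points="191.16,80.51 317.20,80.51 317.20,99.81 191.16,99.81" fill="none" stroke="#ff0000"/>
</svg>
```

G21
G90
G0 X171.84 Y132.92
M3 S265
G1 X133.26 Y45.68 F3963
G1 X111.07 Y37.30
M5
G0 X154.91 Y22.90
M3 S547
G1 X309.10 Y115.53 F1899
M5
G0 X191.16 Y69.98
M3 S547
G1 X317.20 Y69.98 F1899
G1 X317.20 Y50.68
G1 X191.16 Y50.68
G1 X191.16 Y69.98
M5
G0 X0.00 Y0.00

Since the viewBox matches the mm dimensions, user units are millimetres directly. The only transform is the Y-flip y_m = 150.49 − y_svg.

Shape 1 is a open polyline drawn with `<polyline>`. Its stroke #ff8800 means engrave at S265, F3963. After flipping Y the toolpath is (171.84,132.92) → (133.26,45.68) → (111.07,37.30).

Shape 2 is a line segment drawn with `<polyline>`. Its stroke #ff0000 means score at S547, F1899. After flipping Y the toolpath is (154.91,22.90) → (309.10,115.53).

Shape 3 is a rectangle drawn with `<polygon>`. Its stroke #ff0000 means score at S547, F1899. After flipping Y the toolpath is (191.16,69.98) → (317.20,69.98) → (317.20,50.68) → (191.16,50.68) → (191.16,69.98), returning to the start.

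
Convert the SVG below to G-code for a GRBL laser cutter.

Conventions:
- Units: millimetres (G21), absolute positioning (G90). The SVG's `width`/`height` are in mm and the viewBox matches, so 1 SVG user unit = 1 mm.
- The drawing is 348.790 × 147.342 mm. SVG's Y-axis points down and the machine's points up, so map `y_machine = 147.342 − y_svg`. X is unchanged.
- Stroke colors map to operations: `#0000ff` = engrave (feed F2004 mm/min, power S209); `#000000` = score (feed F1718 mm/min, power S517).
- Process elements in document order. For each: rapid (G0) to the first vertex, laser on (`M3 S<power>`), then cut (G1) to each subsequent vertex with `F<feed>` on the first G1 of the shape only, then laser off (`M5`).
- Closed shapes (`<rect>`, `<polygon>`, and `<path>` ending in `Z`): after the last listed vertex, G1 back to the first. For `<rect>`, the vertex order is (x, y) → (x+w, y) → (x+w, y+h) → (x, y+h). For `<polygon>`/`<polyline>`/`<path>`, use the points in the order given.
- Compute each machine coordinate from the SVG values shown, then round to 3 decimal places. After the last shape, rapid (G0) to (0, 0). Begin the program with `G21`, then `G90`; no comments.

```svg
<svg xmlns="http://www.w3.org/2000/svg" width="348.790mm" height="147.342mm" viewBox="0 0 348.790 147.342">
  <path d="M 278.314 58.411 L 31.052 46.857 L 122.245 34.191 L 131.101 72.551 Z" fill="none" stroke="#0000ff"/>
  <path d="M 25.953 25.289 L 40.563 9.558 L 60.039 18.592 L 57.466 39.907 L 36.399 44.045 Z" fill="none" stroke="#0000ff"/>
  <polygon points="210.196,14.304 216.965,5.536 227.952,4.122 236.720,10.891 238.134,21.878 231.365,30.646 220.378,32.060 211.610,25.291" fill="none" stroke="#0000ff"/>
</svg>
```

G21
G90
G0 X278.314 Y88.931
M3 S209
G1 X31.052 Y100.485 F2004
G1 X122.245 Y113.151
G1 X131.101 Y74.791
G1 X278.314 Y88.931
M5
G0 X25.953 Y122.053
M3 S209
G1 X40.563 Y137.784 F2004
G1 X60.039 Y128.750
G1 X57.466 Y107.435
G1 X36.399 Y103.297
G1 X25.953 Y122.053
M5
G0 X210.196 Y133.038
M3 S209
G1 X216.965 Y141.806 F2004
G1 X227.952 Y143.220
G1 X236.720 Y136.451
G1 X238.134 Y125.464
G1 X231.365 Y116.696
G1 X220.378 Y115.282
G1 X211.610 Y122.051
G1 X210.196 Y133.038
M5
G0 X0.000 Y0.000

viewBox `0 0 348.790 147.342` with mm width/height → 1 unit = 1 mm. Flip: y_m = 147.342 − y_svg.

**Shape 1** — `<path>` closed polygon, stroke `#0000ff` → engrave (S209, F2004). Machine vertices: (278.314,88.931) → (31.052,100.485) → (122.245,113.151) → (131.101,74.791) → (278.314,88.931). Closed: final G1 returns to the first vertex.

**Shape 2** — `<path>` regular polygon, stroke `#0000ff` → engrave (S209, F2004). Machine vertices: (25.953,122.053) → (40.563,137.784) → (60.039,128.750) → (57.466,107.435) → (36.399,103.297) → (25.953,122.053). Closed: final G1 returns to the first vertex.

**Shape 3** — `<polygon>` regular polygon, stroke `#0000ff` → engrave (S209, F2004). Machine vertices: (210.196,133.038) → (216.965,141.806) → (227.952,143.220) → (236.720,136.451) → (238.134,125.464) → (231.365,116.696) → (220.378,115.282) → (211.610,122.051) → (210.196,133.038). Closed: final G1 returns to the first vertex.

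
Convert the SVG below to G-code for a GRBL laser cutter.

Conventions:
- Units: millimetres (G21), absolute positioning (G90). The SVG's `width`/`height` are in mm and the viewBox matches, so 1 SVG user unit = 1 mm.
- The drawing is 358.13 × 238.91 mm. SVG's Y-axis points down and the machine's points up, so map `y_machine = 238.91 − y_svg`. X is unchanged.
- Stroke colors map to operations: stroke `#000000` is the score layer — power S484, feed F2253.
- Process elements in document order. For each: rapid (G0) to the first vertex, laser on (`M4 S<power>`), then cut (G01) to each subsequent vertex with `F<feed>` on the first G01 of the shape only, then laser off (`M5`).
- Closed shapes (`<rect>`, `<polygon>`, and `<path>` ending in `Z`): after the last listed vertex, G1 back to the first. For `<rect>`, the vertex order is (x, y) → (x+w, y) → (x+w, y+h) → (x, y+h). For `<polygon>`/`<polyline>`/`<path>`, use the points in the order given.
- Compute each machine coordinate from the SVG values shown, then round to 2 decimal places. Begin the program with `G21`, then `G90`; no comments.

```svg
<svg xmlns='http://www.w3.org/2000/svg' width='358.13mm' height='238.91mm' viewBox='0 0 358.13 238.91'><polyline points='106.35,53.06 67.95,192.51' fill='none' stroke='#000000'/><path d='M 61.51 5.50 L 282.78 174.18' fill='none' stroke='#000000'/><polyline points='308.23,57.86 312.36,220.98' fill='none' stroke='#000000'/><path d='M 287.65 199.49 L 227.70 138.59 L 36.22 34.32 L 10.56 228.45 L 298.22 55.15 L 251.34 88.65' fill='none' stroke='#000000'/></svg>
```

G21
G90
G0 X106.35 Y185.85
M4 S484
G01 X67.95 Y46.40 F2253
M5
G0 X61.51 Y233.41
M4 S484
G01 X282.78 Y64.73 F2253
M5
G0 X308.23 Y181.05
M4 S484
G01 X312.36 Y17.93 F2253
M5
G0 X287.65 Y39.42
M4 S484
G01 X227.70 Y100.32 F2253
G01 X36.22 Y204.59
G01 X10.56 Y10.46
G01 X298.22 Y183.76
G01 X251.34 Y150.26
M5

1 u = 1 mm; y_m = 238.91 − y.

[1] `<polyline>` line segment, #000000→score S484 F2253: (106.35,185.85) → (67.95,46.40)

[2] `<path>` line segment, #000000→score S484 F2253: (61.51,233.41) → (282.78,64.73)

[3] `<polyline>` line segment, #000000→score S484 F2253: (308.23,181.05) → (312.36,17.93)

[4] `<path>` open polyline, #000000→score S484 F2253: (287.65,39.42) → (227.70,100.32) → (36.22,204.59) → (10.56,10.46) → (298.22,183.76) → (251.34,150.26)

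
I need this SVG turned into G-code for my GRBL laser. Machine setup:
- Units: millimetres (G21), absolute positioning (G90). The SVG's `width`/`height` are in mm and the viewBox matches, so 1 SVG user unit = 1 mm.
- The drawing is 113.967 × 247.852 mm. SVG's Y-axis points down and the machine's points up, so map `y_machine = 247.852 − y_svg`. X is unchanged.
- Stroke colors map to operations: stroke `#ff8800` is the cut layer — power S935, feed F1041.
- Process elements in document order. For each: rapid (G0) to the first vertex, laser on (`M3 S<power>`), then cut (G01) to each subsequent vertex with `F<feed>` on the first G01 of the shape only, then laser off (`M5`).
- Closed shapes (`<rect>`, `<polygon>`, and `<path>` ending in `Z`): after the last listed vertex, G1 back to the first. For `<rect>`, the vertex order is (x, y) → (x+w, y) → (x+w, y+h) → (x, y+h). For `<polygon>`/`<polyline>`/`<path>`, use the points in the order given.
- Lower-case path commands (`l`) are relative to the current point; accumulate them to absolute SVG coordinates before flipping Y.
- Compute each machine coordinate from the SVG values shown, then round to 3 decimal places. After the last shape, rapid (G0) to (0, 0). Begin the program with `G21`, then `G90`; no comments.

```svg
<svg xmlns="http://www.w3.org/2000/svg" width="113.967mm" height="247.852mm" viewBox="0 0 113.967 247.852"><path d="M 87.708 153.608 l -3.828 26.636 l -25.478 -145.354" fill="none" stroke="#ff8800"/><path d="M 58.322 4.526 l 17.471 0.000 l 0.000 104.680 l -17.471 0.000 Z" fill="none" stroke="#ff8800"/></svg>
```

viewBox `0 0 113.967 247.852` with mm width/height → 1 unit = 1 mm. Flip: y_m = 247.852 − y_svg.

**Shape 1** — `<path>` open polyline, stroke `#ff8800` → cut (S935, F1041). Machine vertices: (87.708,94.244) → (83.880,67.608) → (58.402,212.962). Open path.

**Shape 2** — `<path>` rectangle, stroke `#ff8800` → cut (S935, F1041). Machine vertices: (58.322,243.326) → (75.793,243.326) → (75.793,138.646) → (58.322,138.646) → (58.322,243.326). Closed: final G1 returns to the first vertex.

G21
G90
G0 X87.708 Y94.244
M3 S935
G01 X83.880 Y67.608 F1041
G01 X58.402 Y212.962
M5
G0 X58.322 Y243.326
M3 S935
G01 X75.793 Y243.326 F1041
G01 X75.793 Y138.646
G01 X58.322 Y138.646
G01 X58.322 Y243.326
M5
G0 X0.000 Y0.000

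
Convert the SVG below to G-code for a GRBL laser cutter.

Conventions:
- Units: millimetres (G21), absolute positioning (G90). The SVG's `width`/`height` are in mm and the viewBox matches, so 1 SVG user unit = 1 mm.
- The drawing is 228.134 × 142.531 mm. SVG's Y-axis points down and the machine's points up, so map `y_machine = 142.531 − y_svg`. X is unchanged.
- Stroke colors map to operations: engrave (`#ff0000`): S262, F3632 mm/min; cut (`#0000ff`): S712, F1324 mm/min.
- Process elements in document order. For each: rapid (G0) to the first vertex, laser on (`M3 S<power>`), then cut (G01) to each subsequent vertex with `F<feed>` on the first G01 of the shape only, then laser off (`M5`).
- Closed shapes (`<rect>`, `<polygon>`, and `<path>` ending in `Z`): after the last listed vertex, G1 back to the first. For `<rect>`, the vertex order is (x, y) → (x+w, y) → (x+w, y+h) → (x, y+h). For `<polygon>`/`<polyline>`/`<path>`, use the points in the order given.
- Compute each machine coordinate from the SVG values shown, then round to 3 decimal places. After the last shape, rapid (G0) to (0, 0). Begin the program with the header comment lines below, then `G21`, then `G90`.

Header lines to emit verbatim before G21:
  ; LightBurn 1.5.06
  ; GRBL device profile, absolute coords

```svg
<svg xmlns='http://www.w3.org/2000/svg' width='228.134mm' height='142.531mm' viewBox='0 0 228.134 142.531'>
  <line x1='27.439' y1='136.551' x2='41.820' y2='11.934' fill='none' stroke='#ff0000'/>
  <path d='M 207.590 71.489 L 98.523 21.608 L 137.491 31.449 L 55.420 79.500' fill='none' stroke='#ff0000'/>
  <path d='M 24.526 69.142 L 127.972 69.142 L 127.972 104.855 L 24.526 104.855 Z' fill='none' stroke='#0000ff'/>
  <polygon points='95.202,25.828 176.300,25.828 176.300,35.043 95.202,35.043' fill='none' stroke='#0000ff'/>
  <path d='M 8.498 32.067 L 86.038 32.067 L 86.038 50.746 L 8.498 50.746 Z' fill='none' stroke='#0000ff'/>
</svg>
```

1 u = 1 mm; y_m = 142.531 − y.

[1] `<line>` line segment, #ff0000→engrave S262 F3632: (27.439,5.980) → (41.820,130.597)

[2] `<path>` open polyline, #ff0000→engrave S262 F3632: (207.590,71.042) → (98.523,120.923) → (137.491,111.082) → (55.420,63.031)

[3] `<path>` rectangle, #0000ff→cut S712 F1324: (24.526,73.389) → (127.972,73.389) → (127.972,37.676) → (24.526,37.676) → (24.526,73.389) (closed)

[4] `<polygon>` rectangle, #0000ff→cut S712 F1324: (95.202,116.703) → (176.300,116.703) → (176.300,107.488) → (95.202,107.488) → (95.202,116.703) (closed)

[5] `<path>` rectangle, #0000ff→cut S712 F1324: (8.498,110.464) → (86.038,110.464) → (86.038,91.785) → (8.498,91.785) → (8.498,110.464) (closed)

; LightBurn 1.5.06
; GRBL device profile, absolute coords
G21
G90
G0 X27.439 Y5.980
M3 S262
G01 X41.820 Y130.597 F3632
M5
G0 X207.590 Y71.042
M3 S262
G01 X98.523 Y120.923 F3632
G01 X137.491 Y111.082
G01 X55.420 Y63.031
M5
G0 X24.526 Y73.389
M3 S712
G01 X127.972 Y73.389 F1324
G01 X127.972 Y37.676
G01 X24.526 Y37.676
G01 X24.526 Y73.389
M5
G0 X95.202 Y116.703
M3 S712
G01 X176.300 Y116.703 F1324
G01 X176.300 Y107.488
G01 X95.202 Y107.488
G01 X95.202 Y116.703
M5
G0 X8.498 Y110.464
M3 S712
G01 X86.038 Y110.464 F1324
G01 X86.038 Y91.785
G01 X8.498 Y91.785
G01 X8.498 Y110.464
M5
G0 X0.000 Y0.000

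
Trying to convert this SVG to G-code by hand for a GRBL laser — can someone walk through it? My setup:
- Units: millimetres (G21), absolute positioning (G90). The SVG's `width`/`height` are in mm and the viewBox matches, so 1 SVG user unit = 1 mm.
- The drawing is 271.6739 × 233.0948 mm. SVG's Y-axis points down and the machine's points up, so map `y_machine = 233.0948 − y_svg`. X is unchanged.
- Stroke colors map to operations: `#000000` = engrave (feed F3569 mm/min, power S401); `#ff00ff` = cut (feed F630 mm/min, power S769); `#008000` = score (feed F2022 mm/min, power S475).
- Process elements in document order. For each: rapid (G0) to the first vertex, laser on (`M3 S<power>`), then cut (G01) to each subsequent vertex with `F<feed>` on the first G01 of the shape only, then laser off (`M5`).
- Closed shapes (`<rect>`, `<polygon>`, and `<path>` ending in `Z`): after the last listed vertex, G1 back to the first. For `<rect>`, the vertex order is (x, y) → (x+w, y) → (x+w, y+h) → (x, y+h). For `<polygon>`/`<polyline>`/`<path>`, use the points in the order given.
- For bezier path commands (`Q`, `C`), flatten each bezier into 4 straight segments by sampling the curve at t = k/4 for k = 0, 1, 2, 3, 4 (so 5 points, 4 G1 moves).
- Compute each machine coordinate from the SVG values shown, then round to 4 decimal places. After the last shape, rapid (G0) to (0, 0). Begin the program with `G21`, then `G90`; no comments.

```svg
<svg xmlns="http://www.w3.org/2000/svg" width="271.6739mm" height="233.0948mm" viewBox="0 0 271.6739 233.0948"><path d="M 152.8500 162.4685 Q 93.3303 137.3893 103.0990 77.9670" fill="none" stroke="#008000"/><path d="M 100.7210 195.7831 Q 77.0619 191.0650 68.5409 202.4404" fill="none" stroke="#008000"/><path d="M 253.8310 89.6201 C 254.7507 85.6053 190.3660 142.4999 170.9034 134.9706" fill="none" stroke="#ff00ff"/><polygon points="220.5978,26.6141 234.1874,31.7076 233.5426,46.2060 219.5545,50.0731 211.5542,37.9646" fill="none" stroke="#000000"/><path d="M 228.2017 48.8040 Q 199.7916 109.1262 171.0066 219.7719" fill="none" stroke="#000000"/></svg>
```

1 u = 1 mm; y_m = 233.0948 − y.

[1] `<path>` quadratic bezier, #008000→score S475 F2022: (152.8500,70.6263) → (127.4207,85.3123) → (110.6524,104.2913) → (102.5452,127.5631) → (103.0990,155.1278)

[2] `<path>` quadratic bezier, #008000→score S475 F2022: (100.7210,37.3117) → (89.8376,38.6649) → (80.8464,38.0064) → (73.7475,35.3363) → (68.5409,30.6544)

[3] `<path>` cubic bezier, #ff00ff→cut S769 F630: (253.8310,143.4747) → (243.9985,137.0236) → (220.0106,119.4815) → (192.2010,102.5984) → (170.9034,98.1242)

[4] `<polygon>` regular polygon, #000000→engrave S401 F3569: (220.5978,206.4807) → (234.1874,201.3872) → (233.5426,186.8888) → (219.5545,183.0217) → (211.5542,195.1302) → (220.5978,206.4807) (closed)

[5] `<path>` quadratic bezier, #000000→engrave S401 F3569: (228.2017,184.2908) → (213.9732,150.9845) → (199.6979,111.3877) → (185.3757,65.5005) → (171.0066,13.3229)

G21
G90
G0 X152.8500 Y70.6263
M3 S475
G01 X127.4207 Y85.3123 F2022
G01 X110.6524 Y104.2913
G01 X102.5452 Y127.5631
G01 X103.0990 Y155.1278
M5
G0 X100.7210 Y37.3117
M3 S475
G01 X89.8376 Y38.6649 F2022
G01 X80.8464 Y38.0064
G01 X73.7475 Y35.3363
G01 X68.5409 Y30.6544
M5
G0 X253.8310 Y143.4747
M3 S769
G01 X243.9985 Y137.0236 F630
G01 X220.0106 Y119.4815
G01 X192.2010 Y102.5984
G01 X170.9034 Y98.1242
M5
G0 X220.5978 Y206.4807
M3 S401
G01 X234.1874 Y201.3872 F3569
G01 X233.5426 Y186.8888
G01 X219.5545 Y183.0217
G01 X211.5542 Y195.1302
G01 X220.5978 Y206.4807
M5
G0 X228.2017 Y184.2908
M3 S401
G01 X213.9732 Y150.9845 F3569
G01 X199.6979 Y111.3877
G01 X185.3757 Y65.5005
G01 X171.0066 Y13.3229
M5
G0 X0.0000 Y0.0000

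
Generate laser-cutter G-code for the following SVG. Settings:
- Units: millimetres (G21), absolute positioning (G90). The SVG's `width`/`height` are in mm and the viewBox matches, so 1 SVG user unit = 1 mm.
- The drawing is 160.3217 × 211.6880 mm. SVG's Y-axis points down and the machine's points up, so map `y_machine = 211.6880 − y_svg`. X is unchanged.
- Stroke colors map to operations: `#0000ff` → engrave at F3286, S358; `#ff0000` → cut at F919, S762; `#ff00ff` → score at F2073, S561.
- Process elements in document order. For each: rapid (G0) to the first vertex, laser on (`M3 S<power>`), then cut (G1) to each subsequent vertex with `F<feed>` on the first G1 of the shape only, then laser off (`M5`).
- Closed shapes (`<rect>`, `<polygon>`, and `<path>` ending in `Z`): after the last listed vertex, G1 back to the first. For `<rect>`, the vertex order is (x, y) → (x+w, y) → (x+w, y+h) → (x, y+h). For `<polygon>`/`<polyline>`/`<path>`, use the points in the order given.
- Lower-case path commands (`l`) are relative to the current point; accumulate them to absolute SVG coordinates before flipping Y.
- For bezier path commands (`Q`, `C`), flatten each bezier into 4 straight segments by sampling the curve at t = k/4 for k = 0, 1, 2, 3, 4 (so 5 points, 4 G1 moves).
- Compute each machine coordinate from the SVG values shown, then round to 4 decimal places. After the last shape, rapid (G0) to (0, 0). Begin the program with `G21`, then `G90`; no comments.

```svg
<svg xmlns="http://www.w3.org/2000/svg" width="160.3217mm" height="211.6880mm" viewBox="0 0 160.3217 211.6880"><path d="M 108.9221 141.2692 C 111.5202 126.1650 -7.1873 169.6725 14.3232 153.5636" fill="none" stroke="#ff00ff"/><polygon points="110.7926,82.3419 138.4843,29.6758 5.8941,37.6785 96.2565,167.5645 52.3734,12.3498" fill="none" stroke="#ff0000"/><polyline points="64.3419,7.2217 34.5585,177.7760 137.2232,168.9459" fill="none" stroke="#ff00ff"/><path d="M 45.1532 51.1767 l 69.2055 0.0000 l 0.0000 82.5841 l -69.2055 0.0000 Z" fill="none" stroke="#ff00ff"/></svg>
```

G21
G90
G0 X108.9221 Y70.4188
M3 S561
G1 X92.2122 Y72.6046 F2073
G1 X54.5305 Y63.8948
G1 X20.3949 Y55.3735
G1 X14.3232 Y58.1244
M5
G0 X110.7926 Y129.3461
M3 S762
G1 X138.4843 Y182.0122 F919
G1 X5.8941 Y174.0095
G1 X96.2565 Y44.1235
G1 X52.3734 Y199.3382
G1 X110.7926 Y129.3461
M5
G0 X64.3419 Y204.4663
M3 S561
G1 X34.5585 Y33.9120 F2073
G1 X137.2232 Y42.7421
M5
G0 X45.1532 Y160.5113
M3 S561
G1 X114.3587 Y160.5113 F2073
G1 X114.3587 Y77.9272
G1 X45.1532 Y77.9272
G1 X45.1532 Y160.5113
M5
G0 X0.0000 Y0.0000

Since the viewBox matches the mm dimensions, user units are millimetres directly. The only transform is the Y-flip y_m = 211.6880 − y_svg.

Shape 1 is a cubic bezier drawn with `<path>`. Its stroke #ff00ff means score at S561, F2073. After flipping Y the toolpath is (108.9221,70.4188) → (92.2122,72.6046) → (54.5305,63.8948) → (20.3949,55.3735) → (14.3232,58.1244).

Shape 2 is a closed polygon drawn with `<polygon>`. Its stroke #ff0000 means cut at S762, F919. After flipping Y the toolpath is (110.7926,129.3461) → (138.4843,182.0122) → (5.8941,174.0095) → (96.2565,44.1235) → (52.3734,199.3382) → (110.7926,129.3461), returning to the start.

Shape 3 is a open polyline drawn with `<polyline>`. Its stroke #ff00ff means score at S561, F2073. After flipping Y the toolpath is (64.3419,204.4663) → (34.5585,33.9120) → (137.2232,42.7421).

Shape 4 is a rectangle drawn with `<path>`. Its stroke #ff00ff means score at S561, F2073. After flipping Y the toolpath is (45.1532,160.5113) → (114.3587,160.5113) → (114.3587,77.9272) → (45.1532,77.9272) → (45.1532,160.5113), returning to the start.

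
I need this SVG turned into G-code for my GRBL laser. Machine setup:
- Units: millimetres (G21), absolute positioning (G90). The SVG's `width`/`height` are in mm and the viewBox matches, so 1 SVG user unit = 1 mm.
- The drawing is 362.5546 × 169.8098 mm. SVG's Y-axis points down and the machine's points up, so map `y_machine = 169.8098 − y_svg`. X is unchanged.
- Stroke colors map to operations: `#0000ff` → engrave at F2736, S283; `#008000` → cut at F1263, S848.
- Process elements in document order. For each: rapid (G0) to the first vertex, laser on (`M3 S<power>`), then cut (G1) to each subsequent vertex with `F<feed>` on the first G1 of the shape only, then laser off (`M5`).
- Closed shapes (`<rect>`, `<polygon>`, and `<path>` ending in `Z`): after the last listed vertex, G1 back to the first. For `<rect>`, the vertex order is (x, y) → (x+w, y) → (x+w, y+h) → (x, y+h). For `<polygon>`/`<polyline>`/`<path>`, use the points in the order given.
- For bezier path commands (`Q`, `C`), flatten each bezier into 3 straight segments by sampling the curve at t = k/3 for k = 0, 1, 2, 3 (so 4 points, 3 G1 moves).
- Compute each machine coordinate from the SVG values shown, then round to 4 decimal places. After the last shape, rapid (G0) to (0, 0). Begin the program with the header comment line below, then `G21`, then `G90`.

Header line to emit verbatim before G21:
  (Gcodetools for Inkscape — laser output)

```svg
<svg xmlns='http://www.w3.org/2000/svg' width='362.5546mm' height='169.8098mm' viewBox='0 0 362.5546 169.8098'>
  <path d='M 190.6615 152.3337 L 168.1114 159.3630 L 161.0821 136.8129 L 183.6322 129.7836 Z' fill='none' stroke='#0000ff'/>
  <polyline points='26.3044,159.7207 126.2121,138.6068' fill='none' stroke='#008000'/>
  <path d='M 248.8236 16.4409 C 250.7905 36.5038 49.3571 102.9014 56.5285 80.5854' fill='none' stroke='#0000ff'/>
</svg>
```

viewBox `0 0 362.5546 169.8098` with mm width/height → 1 unit = 1 mm. Flip: y_m = 169.8098 − y_svg.

**Shape 1** — `<path>` regular polygon, stroke `#0000ff` → engrave (S283, F2736). Machine vertices: (190.6615,17.4761) → (168.1114,10.4468) → (161.0821,32.9969) → (183.6322,40.0262) → (190.6615,17.4761). Closed: final G1 returns to the first vertex.

**Shape 2** — `<polyline>` line segment, stroke `#008000` → cut (S848, F1263). Machine vertices: (26.3044,10.0891) → (126.2121,31.2030). Open path.

**Shape 3** — `<path>` cubic bezier, stroke `#0000ff` → engrave (S283, F2736). Control points (SVG): P0=(248.8236,16.4409), P1=(250.7905,36.5038), P2=(49.3571,102.9014), P3=(56.5285,80.5854); sampled at t=k/3. Machine vertices: (248.8236,153.3689) → (198.2498,122.8629) → (103.6326,91.4778) → (56.5285,89.2244). Open path.

(Gcodetools for Inkscape — laser output)
G21
G90
G0 X190.6615 Y17.4761
M3 S283
G1 X168.1114 Y10.4468 F2736
G1 X161.0821 Y32.9969
G1 X183.6322 Y40.0262
G1 X190.6615 Y17.4761
M5
G0 X26.3044 Y10.0891
M3 S848
G1 X126.2121 Y31.2030 F1263
M5
G0 X248.8236 Y153.3689
M3 S283
G1 X198.2498 Y122.8629 F2736
G1 X103.6326 Y91.4778
G1 X56.5285 Y89.2244
M5
G0 X0.0000 Y0.0000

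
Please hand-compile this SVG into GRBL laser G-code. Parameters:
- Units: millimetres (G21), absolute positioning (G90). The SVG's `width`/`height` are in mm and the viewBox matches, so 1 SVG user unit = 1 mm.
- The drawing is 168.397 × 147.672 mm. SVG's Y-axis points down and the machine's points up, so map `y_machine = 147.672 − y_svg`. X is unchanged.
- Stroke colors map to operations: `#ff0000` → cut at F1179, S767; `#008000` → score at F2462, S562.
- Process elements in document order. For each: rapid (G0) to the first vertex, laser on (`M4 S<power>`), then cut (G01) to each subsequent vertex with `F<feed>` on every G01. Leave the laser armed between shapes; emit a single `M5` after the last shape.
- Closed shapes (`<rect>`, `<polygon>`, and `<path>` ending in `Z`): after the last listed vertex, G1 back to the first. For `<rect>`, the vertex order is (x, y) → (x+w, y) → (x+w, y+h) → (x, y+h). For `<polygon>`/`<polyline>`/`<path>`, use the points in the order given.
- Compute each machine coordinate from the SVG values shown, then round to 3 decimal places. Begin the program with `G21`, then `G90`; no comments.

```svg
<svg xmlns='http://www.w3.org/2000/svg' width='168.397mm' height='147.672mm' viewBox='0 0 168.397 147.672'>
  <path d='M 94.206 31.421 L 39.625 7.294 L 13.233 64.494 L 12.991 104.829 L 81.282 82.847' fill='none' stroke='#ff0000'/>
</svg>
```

G21
G90
G0 X94.206 Y116.251
M4 S767
G01 X39.625 Y140.378 F1179
G01 X13.233 Y83.178 F1179
G01 X12.991 Y42.843 F1179
G01 X81.282 Y64.825 F1179
M5

1 u = 1 mm; y_m = 147.672 − y.

[1] `<path>` open polyline, #ff0000→cut S767 F1179: (94.206,116.251) → (39.625,140.378) → (13.233,83.178) → (12.991,42.843) → (81.282,64.825)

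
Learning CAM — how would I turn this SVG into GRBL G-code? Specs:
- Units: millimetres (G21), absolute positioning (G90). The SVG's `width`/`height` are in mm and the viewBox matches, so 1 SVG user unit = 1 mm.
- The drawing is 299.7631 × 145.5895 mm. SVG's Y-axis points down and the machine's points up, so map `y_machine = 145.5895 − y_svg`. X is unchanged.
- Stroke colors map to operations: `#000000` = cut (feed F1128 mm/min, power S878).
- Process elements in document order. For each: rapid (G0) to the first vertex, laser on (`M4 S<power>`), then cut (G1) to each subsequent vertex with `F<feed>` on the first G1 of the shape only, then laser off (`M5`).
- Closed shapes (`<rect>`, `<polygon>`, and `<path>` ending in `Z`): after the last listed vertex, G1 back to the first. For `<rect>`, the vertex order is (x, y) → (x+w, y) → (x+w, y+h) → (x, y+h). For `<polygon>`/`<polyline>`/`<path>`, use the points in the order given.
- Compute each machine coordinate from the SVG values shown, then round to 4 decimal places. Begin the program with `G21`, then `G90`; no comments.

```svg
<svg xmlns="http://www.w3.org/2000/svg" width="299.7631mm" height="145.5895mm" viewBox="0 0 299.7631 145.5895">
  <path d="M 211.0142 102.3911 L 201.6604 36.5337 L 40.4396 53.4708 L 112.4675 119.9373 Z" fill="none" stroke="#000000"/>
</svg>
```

viewBox `0 0 299.7631 145.5895` with mm width/height → 1 unit = 1 mm. Flip: y_m = 145.5895 − y_svg.

**Shape 1** — `<path>` closed polygon, stroke `#000000` → cut (S878, F1128). Machine vertices: (211.0142,43.1984) → (201.6604,109.0558) → (40.4396,92.1187) → (112.4675,25.6522) → (211.0142,43.1984). Closed: final G1 returns to the first vertex.

G21
G90
G0 X211.0142 Y43.1984
M4 S878
G1 X201.6604 Y109.0558 F1128
G1 X40.4396 Y92.1187
G1 X112.4675 Y25.6522
G1 X211.0142 Y43.1984
M5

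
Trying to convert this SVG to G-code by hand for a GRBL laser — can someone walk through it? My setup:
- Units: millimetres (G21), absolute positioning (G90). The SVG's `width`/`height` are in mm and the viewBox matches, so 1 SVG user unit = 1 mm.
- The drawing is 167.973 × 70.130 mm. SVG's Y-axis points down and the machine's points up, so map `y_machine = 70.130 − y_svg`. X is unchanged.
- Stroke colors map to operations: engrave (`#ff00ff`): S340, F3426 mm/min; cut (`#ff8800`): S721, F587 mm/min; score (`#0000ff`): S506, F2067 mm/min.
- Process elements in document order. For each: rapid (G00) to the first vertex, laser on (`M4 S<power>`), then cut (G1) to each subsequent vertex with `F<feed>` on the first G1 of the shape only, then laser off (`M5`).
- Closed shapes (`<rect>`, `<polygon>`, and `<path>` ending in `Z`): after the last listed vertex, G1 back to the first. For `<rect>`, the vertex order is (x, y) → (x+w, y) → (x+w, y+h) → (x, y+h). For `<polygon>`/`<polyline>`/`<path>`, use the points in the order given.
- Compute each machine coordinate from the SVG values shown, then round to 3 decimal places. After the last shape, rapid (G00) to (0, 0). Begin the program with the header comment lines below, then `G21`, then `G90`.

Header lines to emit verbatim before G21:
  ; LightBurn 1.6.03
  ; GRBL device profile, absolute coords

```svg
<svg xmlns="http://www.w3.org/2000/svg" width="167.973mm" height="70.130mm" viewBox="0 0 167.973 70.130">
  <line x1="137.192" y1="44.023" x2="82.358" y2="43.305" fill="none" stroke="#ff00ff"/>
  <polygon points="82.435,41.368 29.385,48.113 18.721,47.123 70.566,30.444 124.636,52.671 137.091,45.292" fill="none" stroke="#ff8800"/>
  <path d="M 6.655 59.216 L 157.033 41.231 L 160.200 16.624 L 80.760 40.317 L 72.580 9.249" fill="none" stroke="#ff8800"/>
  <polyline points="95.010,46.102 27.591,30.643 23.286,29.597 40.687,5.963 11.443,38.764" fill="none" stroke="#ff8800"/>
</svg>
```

Since the viewBox matches the mm dimensions, user units are millimetres directly. The only transform is the Y-flip y_m = 70.130 − y_svg.

Shape 1 is a line segment drawn with `<line>`. Its stroke #ff00ff means engrave at S340, F3426. After flipping Y the toolpath is (137.192,26.107) → (82.358,26.825).

Shape 2 is a closed polygon drawn with `<polygon>`. Its stroke #ff8800 means cut at S721, F587. After flipping Y the toolpath is (82.435,28.762) → (29.385,22.017) → (18.721,23.007) → (70.566,39.686) → (124.636,17.459) → (137.091,24.838) → (82.435,28.762), returning to the start.

Shape 3 is a open polyline drawn with `<path>`. Its stroke #ff8800 means cut at S721, F587. After flipping Y the toolpath is (6.655,10.914) → (157.033,28.899) → (160.200,53.506) → (80.760,29.813) → (72.580,60.881).

Shape 4 is a open polyline drawn with `<polyline>`. Its stroke #ff8800 means cut at S721, F587. After flipping Y the toolpath is (95.010,24.028) → (27.591,39.487) → (23.286,40.533) → (40.687,64.167) → (11.443,31.366).

; LightBurn 1.6.03
; GRBL device profile, absolute coords
G21
G90
G00 X137.192 Y26.107
M4 S340
G1 X82.358 Y26.825 F3426
M5
G00 X82.435 Y28.762
M4 S721
G1 X29.385 Y22.017 F587
G1 X18.721 Y23.007
G1 X70.566 Y39.686
G1 X124.636 Y17.459
G1 X137.091 Y24.838
G1 X82.435 Y28.762
M5
G00 X6.655 Y10.914
M4 S721
G1 X157.033 Y28.899 F587
G1 X160.200 Y53.506
G1 X80.760 Y29.813
G1 X72.580 Y60.881
M5
G00 X95.010 Y24.028
M4 S721
G1 X27.591 Y39.487 F587
G1 X23.286 Y40.533
G1 X40.687 Y64.167
G1 X11.443 Y31.366
M5
G00 X0.000 Y0.000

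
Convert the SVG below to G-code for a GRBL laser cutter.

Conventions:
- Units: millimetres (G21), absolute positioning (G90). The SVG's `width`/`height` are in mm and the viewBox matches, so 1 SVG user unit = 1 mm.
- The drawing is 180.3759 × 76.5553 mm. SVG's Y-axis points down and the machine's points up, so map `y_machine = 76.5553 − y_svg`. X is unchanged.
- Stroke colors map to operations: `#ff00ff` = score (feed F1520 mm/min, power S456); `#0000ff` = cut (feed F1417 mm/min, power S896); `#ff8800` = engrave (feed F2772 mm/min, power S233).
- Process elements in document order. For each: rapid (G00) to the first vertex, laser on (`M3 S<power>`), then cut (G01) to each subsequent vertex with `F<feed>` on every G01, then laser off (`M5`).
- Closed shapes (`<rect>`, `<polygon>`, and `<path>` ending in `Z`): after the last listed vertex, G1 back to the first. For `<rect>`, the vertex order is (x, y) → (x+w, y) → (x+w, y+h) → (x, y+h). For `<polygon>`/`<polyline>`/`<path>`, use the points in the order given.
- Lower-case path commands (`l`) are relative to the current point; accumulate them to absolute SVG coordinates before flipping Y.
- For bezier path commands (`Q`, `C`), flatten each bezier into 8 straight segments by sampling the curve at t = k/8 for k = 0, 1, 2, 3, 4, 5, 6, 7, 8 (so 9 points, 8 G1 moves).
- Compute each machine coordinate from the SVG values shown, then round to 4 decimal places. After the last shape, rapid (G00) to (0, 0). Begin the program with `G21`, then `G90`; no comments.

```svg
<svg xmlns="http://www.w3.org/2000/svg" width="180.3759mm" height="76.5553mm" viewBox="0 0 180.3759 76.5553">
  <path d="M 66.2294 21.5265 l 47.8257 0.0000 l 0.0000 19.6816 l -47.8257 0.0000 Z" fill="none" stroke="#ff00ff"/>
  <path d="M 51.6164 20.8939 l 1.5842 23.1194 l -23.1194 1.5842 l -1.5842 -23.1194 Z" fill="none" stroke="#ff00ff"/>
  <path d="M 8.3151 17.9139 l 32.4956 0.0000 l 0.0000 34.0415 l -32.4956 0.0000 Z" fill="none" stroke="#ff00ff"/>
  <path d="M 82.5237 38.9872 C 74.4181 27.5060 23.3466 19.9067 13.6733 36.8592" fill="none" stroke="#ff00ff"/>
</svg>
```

G21
G90
G00 X66.2294 Y55.0288
M3 S456
G01 X114.0551 Y55.0288 F1520
G01 X114.0551 Y35.3472 F1520
G01 X66.2294 Y35.3472 F1520
G01 X66.2294 Y55.0288 F1520
M5
G00 X51.6164 Y55.6614
M3 S456
G01 X53.2006 Y32.5420 F1520
G01 X30.0812 Y30.9578 F1520
G01 X28.4970 Y54.0772 F1520
G01 X51.6164 Y55.6614 F1520
M5
G00 X8.3151 Y58.6414
M3 S456
G01 X40.8107 Y58.6414 F1520
G01 X40.8107 Y24.5999 F1520
G01 X8.3151 Y24.5999 F1520
G01 X8.3151 Y58.6414 F1520
M5
G00 X82.5237 Y37.5681
M3 S456
G01 X77.6348 Y41.6512 F1520
G01 X69.7066 Y45.1282 F1520
G01 X59.7275 Y47.7568 F1520
G01 X48.6864 Y49.2947 F1520
G01 X37.5717 Y49.4999 F1520
G01 X27.3722 Y48.1300 F1520
G01 X19.0766 Y44.9428 F1520
G01 X13.6733 Y39.6961 F1520
M5
G00 X0.0000 Y0.0000

Since the viewBox matches the mm dimensions, user units are millimetres directly. The only transform is the Y-flip y_m = 76.5553 − y_svg.

Shape 1 is a rectangle drawn with `<path>`. Its stroke #ff00ff means score at S456, F1520. After flipping Y the toolpath is (66.2294,55.0288) → (114.0551,55.0288) → (114.0551,35.3472) → (66.2294,35.3472) → (66.2294,55.0288), returning to the start.

Shape 2 is a regular polygon drawn with `<path>`. Its stroke #ff00ff means score at S456, F1520. After flipping Y the toolpath is (51.6164,55.6614) → (53.2006,32.5420) → (30.0812,30.9578) → (28.4970,54.0772) → (51.6164,55.6614), returning to the start.

Shape 3 is a rectangle drawn with `<path>`. Its stroke #ff00ff means score at S456, F1520. After flipping Y the toolpath is (8.3151,58.6414) → (40.8107,58.6414) → (40.8107,24.5999) → (8.3151,24.5999) → (8.3151,58.6414), returning to the start.

Shape 4 is a cubic bezier drawn with `<path>`. Its stroke #ff00ff means score at S456, F1520. After flipping Y the toolpath is (82.5237,37.5681) → (77.6348,41.6512) → (69.7066,45.1282) → (59.7275,47.7568) → (48.6864,49.2947) → (37.5717,49.4999) → (27.3722,48.1300) → (19.0766,44.9428) → (13.6733,39.6961).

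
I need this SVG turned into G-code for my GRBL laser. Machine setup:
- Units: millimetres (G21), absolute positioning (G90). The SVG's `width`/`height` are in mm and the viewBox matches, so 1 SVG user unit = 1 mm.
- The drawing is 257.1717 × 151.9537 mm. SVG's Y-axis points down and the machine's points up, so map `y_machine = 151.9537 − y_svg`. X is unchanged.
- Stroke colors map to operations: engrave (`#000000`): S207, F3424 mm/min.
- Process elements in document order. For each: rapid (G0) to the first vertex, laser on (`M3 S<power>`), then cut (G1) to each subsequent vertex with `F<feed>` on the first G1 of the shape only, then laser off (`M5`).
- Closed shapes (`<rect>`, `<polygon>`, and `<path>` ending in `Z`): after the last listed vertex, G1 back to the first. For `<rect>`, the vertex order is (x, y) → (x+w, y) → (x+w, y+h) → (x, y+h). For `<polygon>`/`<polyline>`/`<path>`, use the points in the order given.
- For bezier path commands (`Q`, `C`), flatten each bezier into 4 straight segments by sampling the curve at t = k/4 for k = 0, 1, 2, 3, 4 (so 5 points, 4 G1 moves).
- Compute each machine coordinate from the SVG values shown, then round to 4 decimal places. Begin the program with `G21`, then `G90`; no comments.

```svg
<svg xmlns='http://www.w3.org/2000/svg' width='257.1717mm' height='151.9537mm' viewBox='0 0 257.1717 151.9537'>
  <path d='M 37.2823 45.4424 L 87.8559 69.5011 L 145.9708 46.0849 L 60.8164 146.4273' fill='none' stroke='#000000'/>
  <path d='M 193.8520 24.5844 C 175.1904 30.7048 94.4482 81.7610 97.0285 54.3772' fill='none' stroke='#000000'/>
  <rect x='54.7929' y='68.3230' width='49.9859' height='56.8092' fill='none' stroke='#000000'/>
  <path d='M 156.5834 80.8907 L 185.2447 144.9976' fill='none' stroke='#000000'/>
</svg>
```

1 u = 1 mm; y_m = 151.9537 − y.

[1] `<path>` open polyline, #000000→engrave S207 F3424: (37.2823,106.5113) → (87.8559,82.4526) → (145.9708,105.8688) → (60.8164,5.5264)

[2] `<path>` cubic bezier, #000000→engrave S207 F3424: (193.8520,127.3693) → (170.4876,116.2813) → (137.4745,99.9088) → (108.4443,89.8184) → (97.0285,97.5765)

[3] `<rect>` rectangle, #000000→engrave S207 F3424: (54.7929,83.6307) → (104.7788,83.6307) → (104.7788,26.8215) → (54.7929,26.8215) → (54.7929,83.6307) (closed)

[4] `<path>` line segment, #000000→engrave S207 F3424: (156.5834,71.0630) → (185.2447,6.9561)

G21
G90
G0 X37.2823 Y106.5113
M3 S207
G1 X87.8559 Y82.4526 F3424
G1 X145.9708 Y105.8688
G1 X60.8164 Y5.5264
M5
G0 X193.8520 Y127.3693
M3 S207
G1 X170.4876 Y116.2813 F3424
G1 X137.4745 Y99.9088
G1 X108.4443 Y89.8184
G1 X97.0285 Y97.5765
M5
G0 X54.7929 Y83.6307
M3 S207
G1 X104.7788 Y83.6307 F3424
G1 X104.7788 Y26.8215
G1 X54.7929 Y26.8215
G1 X54.7929 Y83.6307
M5
G0 X156.5834 Y71.0630
M3 S207
G1 X185.2447 Y6.9561 F3424
M5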